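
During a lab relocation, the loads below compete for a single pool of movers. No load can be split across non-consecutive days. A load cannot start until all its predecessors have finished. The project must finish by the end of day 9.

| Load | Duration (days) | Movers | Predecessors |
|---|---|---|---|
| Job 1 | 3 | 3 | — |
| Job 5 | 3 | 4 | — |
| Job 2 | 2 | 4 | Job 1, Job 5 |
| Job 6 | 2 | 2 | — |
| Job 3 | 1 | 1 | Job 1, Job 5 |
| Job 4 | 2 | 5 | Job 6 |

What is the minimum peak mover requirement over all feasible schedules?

7

Early-start (Job 1@1, Job 5@1, Job 2@4, Job 6@1, Job 3@4, Job 4@3) gives peak 12: d1:9  d2:9  d3:12  d4:10  d5:4  d6:0  d7:0  d8:0  d9:0.
Shift Job 6→4, Job 4→6.
Schedule Job 1@1, Job 5@1, Job 2@4, Job 6@4, Job 3@4, Job 4@6: d1:7  d2:7  d3:7  d4:7  d5:6  d6:5  d7:5  d8:0  d9:0 — peak 7.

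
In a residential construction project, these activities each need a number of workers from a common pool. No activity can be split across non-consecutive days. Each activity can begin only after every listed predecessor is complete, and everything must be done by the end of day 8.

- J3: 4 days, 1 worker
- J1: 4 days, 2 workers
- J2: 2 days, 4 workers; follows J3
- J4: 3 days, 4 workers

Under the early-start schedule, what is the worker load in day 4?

At early start, day 4 has: J3, J1.
Demand: 1 + 2 = 3.

3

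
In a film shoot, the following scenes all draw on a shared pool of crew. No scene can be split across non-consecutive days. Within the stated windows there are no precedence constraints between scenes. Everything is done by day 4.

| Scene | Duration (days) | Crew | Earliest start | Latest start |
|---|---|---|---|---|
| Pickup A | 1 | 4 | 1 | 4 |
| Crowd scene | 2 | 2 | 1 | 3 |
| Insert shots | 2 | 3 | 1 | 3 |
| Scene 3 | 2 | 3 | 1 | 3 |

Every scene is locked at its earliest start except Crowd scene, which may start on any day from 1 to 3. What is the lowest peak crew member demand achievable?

10

Crowd scene@1: d1:12  d2:8  d3:0  d4:0 → peak 12
Crowd scene@2: d1:10  d2:8  d3:2  d4:0 → peak 10
Crowd scene@3: d1:10  d2:6  d3:2  d4:2 → peak 10
Best is Crowd scene@2, peak 10.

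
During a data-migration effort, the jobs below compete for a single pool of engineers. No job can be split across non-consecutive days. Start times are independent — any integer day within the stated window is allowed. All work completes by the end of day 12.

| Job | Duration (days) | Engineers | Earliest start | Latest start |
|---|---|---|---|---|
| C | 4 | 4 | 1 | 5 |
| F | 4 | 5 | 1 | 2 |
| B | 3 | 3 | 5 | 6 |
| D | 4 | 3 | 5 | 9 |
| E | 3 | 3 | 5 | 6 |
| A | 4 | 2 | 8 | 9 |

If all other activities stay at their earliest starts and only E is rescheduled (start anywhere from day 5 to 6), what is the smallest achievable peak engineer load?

E@5: d1:9  d2:9  d3:9  d4:9  d5:9  d6:9  d7:9  d8:5  d9:2  d10:2  d11:2  d12:0 → peak 9
E@6: d1:9  d2:9  d3:9  d4:9  d5:6  d6:9  d7:9  d8:8  d9:2  d10:2  d11:2  d12:0 → peak 9
Best is E@5, peak 9.

9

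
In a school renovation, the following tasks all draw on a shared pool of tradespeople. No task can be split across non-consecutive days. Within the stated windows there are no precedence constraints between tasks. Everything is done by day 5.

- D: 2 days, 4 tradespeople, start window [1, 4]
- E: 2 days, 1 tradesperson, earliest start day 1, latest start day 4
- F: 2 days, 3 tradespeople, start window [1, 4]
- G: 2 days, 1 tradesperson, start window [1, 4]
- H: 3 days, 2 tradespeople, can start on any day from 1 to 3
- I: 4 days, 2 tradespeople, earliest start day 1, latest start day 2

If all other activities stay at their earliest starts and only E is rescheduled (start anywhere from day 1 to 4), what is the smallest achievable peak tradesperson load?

12

E@1: d1:13  d2:13  d3:4  d4:2  d5:0 → peak 13
E@2: d1:12  d2:13  d3:5  d4:2  d5:0 → peak 13
E@3: d1:12  d2:12  d3:5  d4:3  d5:0 → peak 12
E@4: d1:12  d2:12  d3:4  d4:3  d5:1 → peak 12
Best is E@3, peak 12.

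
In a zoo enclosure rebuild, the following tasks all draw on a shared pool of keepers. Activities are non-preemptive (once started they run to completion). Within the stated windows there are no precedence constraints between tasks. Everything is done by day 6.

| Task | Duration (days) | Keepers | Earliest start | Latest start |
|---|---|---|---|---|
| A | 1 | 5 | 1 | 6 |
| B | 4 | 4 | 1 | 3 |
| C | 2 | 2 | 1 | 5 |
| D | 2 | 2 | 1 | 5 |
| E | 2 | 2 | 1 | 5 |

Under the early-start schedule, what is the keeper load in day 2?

10

At early start, day 2 has: B, C, D, E.
Demand: 4 + 2 + 2 + 2 = 10.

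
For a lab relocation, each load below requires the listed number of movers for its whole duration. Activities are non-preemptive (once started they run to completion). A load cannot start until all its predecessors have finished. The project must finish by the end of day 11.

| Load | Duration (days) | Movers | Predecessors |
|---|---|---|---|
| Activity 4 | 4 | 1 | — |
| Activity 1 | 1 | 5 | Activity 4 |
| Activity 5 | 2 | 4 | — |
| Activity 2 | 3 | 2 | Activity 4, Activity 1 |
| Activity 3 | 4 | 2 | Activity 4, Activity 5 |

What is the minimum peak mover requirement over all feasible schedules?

5

Early-start (Activity 4@1, Activity 1@5, Activity 5@1, Activity 2@6, Activity 3@5) gives peak 7: d1:5  d2:5  d3:1  d4:1  d5:7  d6:4  d7:4  d8:4  d9:0  d10:0  d11:0.
Shift Activity 3→6.
Schedule Activity 4@1, Activity 1@5, Activity 5@1, Activity 2@6, Activity 3@6: d1:5  d2:5  d3:1  d4:1  d5:5  d6:4  d7:4  d8:4  d9:2  d10:0  d11:0 — peak 5.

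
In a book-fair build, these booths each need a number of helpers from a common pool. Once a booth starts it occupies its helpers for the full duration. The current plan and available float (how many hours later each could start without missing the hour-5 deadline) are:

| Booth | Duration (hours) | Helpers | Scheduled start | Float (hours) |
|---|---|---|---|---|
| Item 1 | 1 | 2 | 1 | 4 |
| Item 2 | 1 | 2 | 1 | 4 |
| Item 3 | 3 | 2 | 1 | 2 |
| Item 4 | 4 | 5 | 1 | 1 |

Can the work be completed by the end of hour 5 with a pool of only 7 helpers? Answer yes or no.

yes

Schedule Item 1@1, Item 2@1, Item 3@1, Item 4@2: h1:6  h2:7  h3:7  h4:5  h5:5 — peak 7 ≤ 7.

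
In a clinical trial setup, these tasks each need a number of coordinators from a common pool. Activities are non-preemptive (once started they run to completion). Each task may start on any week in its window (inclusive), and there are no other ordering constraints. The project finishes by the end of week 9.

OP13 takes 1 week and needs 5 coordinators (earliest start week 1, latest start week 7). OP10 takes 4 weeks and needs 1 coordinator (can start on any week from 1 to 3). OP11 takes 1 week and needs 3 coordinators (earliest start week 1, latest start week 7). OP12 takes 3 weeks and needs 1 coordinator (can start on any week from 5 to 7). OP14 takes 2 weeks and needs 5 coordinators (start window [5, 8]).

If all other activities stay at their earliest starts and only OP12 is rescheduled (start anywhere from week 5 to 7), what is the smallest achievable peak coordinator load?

9

OP12@5: w1:9  w2:1  w3:1  w4:1  w5:6  w6:6  w7:1  w8:0  w9:0 → peak 9
OP12@6: w1:9  w2:1  w3:1  w4:1  w5:5  w6:6  w7:1  w8:1  w9:0 → peak 9
OP12@7: w1:9  w2:1  w3:1  w4:1  w5:5  w6:5  w7:1  w8:1  w9:1 → peak 9
Best is OP12@5, peak 9.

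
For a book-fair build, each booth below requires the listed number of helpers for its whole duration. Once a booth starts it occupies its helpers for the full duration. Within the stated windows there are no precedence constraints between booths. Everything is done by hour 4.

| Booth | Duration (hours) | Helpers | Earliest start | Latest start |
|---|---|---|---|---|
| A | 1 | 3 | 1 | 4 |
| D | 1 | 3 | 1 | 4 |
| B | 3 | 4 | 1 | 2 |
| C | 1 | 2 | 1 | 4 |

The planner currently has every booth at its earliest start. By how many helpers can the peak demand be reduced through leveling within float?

6

Early-start peak: h1:12  h2:4  h3:4  h4:0 ⇒ 12.
Leveled (A@1, D@1, B@2, C@2): h1:6  h2:6  h3:4  h4:4 ⇒ 6.
Reduction 12 − 6 = 6.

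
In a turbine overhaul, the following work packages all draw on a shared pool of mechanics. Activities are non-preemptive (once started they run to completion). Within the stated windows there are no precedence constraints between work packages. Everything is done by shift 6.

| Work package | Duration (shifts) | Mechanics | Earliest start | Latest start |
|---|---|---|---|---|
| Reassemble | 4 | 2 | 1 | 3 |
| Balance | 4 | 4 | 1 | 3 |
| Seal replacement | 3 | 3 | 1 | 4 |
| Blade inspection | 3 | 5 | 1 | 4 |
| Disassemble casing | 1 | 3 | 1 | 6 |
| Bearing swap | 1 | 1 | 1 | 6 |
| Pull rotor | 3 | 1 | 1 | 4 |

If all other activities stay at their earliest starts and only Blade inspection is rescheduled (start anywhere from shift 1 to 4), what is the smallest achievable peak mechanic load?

Blade inspection@1: s1:19  s2:15  s3:15  s4:6  s5:0  s6:0 → peak 19
Blade inspection@2: s1:14  s2:15  s3:15  s4:11  s5:0  s6:0 → peak 15
Blade inspection@3: s1:14  s2:10  s3:15  s4:11  s5:5  s6:0 → peak 15
Blade inspection@4: s1:14  s2:10  s3:10  s4:11  s5:5  s6:5 → peak 14
Best is Blade inspection@4, peak 14.

14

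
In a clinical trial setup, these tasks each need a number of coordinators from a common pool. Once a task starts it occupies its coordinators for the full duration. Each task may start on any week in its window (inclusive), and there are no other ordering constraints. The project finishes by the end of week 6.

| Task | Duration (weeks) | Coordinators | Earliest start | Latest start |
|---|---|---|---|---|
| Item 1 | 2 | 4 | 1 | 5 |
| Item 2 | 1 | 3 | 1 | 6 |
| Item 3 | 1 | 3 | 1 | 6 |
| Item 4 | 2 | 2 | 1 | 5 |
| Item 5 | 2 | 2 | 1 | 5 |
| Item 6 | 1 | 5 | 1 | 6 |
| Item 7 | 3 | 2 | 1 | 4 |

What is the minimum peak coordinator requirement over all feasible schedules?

Early-start (Item 1@1, Item 2@1, Item 3@1, Item 4@1, Item 5@1, Item 6@1, Item 7@1) gives peak 21: w1:21  w2:10  w3:2  w4:0  w5:0  w6:0.
Shift Item 2→5, Item 3→5, Item 4→3, Item 5→3, Item 6→6.
Schedule Item 1@1, Item 2@5, Item 3@5, Item 4@3, Item 5@3, Item 6@6, Item 7@1: w1:6  w2:6  w3:6  w4:4  w5:6  w6:5 — peak 6.
Total coordinator-weeks = 33 over 6 weeks ⇒ peak ≥ ⌈33/6⌉ = 6, so 6 is optimal.

6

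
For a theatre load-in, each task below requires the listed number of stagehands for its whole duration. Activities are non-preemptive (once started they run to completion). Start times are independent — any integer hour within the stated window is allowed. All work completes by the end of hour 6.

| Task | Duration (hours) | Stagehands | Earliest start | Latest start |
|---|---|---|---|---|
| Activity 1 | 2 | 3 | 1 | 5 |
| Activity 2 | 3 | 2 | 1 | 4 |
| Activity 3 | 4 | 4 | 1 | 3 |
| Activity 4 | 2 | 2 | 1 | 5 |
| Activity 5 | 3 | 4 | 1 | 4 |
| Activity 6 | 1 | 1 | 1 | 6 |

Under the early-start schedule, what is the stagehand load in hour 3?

At early start, hour 3 has: Activity 2, Activity 3, Activity 5.
Demand: 2 + 4 + 4 = 10.

10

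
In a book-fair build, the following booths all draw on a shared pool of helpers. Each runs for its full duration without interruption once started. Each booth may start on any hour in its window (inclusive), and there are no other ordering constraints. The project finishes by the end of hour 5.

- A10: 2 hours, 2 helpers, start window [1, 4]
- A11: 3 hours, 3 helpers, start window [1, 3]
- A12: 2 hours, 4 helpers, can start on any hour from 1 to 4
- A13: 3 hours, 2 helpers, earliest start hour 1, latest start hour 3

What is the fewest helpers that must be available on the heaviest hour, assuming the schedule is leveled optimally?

Early-start (A10@1, A11@1, A12@1, A13@1) gives peak 11: h1:11  h2:11  h3:5  h4:0  h5:0.
Shift A12→4, A13→3.
Schedule A10@1, A11@1, A12@4, A13@3: h1:5  h2:5  h3:5  h4:6  h5:6 — peak 6.
Total helper-hours = 27 over 5 hours ⇒ peak ≥ ⌈27/5⌉ = 6, so 6 is optimal.

6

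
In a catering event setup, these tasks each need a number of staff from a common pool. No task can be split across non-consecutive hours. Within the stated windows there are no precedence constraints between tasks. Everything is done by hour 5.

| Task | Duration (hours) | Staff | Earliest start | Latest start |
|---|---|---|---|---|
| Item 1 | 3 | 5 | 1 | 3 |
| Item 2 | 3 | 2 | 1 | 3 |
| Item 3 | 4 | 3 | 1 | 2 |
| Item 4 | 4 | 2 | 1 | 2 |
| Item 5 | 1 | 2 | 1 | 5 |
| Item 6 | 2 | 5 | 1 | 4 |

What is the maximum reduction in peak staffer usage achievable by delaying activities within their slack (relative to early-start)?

7

Early-start peak: h1:19  h2:17  h3:12  h4:5  h5:0 ⇒ 19.
Leveled (Item 1@1, Item 2@1, Item 3@1, Item 4@1, Item 5@4, Item 6@4): h1:12  h2:12  h3:12  h4:12  h5:5 ⇒ 12.
Reduction 19 − 12 = 7.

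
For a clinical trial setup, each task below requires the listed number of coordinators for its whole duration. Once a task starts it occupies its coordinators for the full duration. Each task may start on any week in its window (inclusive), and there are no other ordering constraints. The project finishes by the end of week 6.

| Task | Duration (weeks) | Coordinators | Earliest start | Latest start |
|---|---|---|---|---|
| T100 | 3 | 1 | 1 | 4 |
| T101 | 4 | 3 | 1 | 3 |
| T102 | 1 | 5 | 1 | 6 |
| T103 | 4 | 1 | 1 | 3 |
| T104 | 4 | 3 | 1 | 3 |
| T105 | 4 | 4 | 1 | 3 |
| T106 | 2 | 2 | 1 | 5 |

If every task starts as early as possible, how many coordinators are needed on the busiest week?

19

Early-start schedule: T100@1, T101@1, T102@1, T103@1, T104@1, T105@1, T106@1.
Load per week: week 1: 19, week 2: 14, week 3: 12, week 4: 11, week 5: 0, week 6: 0.
Peak is 19.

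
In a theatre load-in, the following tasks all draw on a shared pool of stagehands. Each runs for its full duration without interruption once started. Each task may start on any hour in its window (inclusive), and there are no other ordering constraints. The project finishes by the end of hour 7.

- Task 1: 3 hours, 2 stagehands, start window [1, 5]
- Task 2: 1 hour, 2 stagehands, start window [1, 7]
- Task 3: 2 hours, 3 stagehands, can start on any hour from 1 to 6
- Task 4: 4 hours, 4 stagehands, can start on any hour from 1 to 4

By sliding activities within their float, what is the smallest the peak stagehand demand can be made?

Early-start (Task 1@1, Task 2@1, Task 3@1, Task 4@1) gives peak 11: h1:11  h2:9  h3:6  h4:4  h5:0  h6:0  h7:0.
Shift Task 3→2, Task 4→4.
Schedule Task 1@1, Task 2@1, Task 3@2, Task 4@4: h1:4  h2:5  h3:5  h4:4  h5:4  h6:4  h7:4 — peak 5.
Total stagehand-hours = 30 over 7 hours ⇒ peak ≥ ⌈30/7⌉ = 5, so 5 is optimal.

5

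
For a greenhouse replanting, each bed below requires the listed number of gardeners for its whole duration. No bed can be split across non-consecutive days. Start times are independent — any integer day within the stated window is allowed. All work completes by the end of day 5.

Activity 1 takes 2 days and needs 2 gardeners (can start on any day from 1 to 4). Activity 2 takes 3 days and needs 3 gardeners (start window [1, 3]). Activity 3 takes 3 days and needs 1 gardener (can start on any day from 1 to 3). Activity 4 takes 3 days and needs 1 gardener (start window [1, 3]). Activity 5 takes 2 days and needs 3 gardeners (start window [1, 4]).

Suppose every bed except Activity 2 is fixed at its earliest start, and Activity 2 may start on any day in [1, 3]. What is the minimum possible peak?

7

Activity 2@1: d1:10  d2:10  d3:5  d4:0  d5:0 → peak 10
Activity 2@2: d1:7  d2:10  d3:5  d4:3  d5:0 → peak 10
Activity 2@3: d1:7  d2:7  d3:5  d4:3  d5:3 → peak 7
Best is Activity 2@3, peak 7.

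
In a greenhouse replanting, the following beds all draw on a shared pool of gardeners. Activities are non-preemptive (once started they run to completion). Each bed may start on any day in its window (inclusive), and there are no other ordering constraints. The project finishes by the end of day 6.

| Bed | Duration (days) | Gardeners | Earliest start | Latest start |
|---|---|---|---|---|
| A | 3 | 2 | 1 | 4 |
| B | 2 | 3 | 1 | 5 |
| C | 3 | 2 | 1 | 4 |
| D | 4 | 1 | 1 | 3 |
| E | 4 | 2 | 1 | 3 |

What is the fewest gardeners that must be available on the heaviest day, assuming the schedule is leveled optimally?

Early-start (A@1, B@1, C@1, D@1, E@1) gives peak 10: d1:10  d2:10  d3:7  d4:3  d5:0  d6:0.
Shift C→4, D→3, E→3.
Schedule A@1, B@1, C@4, D@3, E@3: d1:5  d2:5  d3:5  d4:5  d5:5  d6:5 — peak 5.
Total gardener-days = 30 over 6 days ⇒ peak ≥ ⌈30/6⌉ = 5, so 5 is optimal.

5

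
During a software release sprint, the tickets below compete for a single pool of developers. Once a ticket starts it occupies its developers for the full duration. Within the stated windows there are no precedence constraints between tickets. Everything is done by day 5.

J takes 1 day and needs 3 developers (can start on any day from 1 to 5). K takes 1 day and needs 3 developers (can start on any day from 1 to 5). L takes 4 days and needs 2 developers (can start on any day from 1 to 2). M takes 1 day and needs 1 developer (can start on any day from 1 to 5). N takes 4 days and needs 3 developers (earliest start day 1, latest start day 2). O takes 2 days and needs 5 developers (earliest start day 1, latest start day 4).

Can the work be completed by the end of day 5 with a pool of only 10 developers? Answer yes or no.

yes

Schedule J@1, K@1, L@1, M@1, N@2, O@2: d1:9  d2:10  d3:10  d4:5  d5:3 — peak 10 ≤ 10.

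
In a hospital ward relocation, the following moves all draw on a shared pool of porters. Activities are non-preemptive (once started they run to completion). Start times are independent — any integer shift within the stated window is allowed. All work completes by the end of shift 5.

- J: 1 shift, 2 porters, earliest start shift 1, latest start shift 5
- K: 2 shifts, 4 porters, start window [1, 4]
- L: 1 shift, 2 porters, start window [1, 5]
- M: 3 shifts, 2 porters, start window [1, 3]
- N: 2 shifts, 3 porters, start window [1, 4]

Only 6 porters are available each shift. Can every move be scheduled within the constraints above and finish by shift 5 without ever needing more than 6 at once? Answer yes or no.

yes

Schedule J@1, K@1, L@2, M@3, N@3: s1:6  s2:6  s3:5  s4:5  s5:2 — peak 6 ≤ 6.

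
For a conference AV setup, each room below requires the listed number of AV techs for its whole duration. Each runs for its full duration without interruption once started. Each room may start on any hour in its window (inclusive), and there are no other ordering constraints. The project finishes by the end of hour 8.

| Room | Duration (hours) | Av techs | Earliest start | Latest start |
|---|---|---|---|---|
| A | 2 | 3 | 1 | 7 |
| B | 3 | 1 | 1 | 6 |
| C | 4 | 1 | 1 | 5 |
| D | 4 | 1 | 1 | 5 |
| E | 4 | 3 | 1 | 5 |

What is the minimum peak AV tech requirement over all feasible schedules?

Early-start (A@1, B@1, C@1, D@1, E@1) gives peak 9: h1:9  h2:9  h3:6  h4:5  h5:0  h6:0  h7:0  h8:0.
Shift D→3, E→4.
Schedule A@1, B@1, C@1, D@3, E@4: h1:5  h2:5  h3:3  h4:5  h5:4  h6:4  h7:3  h8:0 — peak 5.

5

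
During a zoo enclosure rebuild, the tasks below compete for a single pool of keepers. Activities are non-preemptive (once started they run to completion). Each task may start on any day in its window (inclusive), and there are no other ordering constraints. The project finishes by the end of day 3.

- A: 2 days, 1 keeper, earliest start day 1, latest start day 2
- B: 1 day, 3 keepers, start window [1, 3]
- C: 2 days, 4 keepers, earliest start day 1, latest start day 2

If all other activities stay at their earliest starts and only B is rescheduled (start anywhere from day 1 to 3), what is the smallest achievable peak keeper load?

5

B@1: d1:8  d2:5  d3:0 → peak 8
B@2: d1:5  d2:8  d3:0 → peak 8
B@3: d1:5  d2:5  d3:3 → peak 5
Best is B@3, peak 5.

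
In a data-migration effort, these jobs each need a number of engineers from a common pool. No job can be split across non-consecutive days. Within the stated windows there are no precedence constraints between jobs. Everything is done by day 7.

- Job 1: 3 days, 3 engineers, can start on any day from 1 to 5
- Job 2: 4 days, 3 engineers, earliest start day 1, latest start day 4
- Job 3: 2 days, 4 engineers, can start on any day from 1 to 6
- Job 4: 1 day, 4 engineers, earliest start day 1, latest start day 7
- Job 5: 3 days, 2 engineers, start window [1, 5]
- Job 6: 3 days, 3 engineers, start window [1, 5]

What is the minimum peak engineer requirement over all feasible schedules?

Early-start (Job 1@1, Job 2@1, Job 3@1, Job 4@1, Job 5@1, Job 6@1) gives peak 19: d1:19  d2:15  d3:11  d4:3  d5:0  d6:0  d7:0.
Shift Job 3→4, Job 4→6, Job 6→5.
Schedule Job 1@1, Job 2@1, Job 3@4, Job 4@6, Job 5@1, Job 6@5: d1:8  d2:8  d3:8  d4:7  d5:7  d6:7  d7:3 — peak 8.

8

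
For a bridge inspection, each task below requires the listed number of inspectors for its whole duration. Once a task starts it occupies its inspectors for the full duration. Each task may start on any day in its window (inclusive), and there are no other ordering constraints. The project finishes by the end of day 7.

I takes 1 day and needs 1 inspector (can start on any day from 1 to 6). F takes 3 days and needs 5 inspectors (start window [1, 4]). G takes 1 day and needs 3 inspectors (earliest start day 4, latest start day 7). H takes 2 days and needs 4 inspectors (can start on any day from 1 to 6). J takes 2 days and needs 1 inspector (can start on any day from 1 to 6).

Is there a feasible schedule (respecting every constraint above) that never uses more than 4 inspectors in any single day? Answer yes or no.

no

Total inspector-days = 29; over 7 days the average is 29/7 > 4, so some day must exceed 4.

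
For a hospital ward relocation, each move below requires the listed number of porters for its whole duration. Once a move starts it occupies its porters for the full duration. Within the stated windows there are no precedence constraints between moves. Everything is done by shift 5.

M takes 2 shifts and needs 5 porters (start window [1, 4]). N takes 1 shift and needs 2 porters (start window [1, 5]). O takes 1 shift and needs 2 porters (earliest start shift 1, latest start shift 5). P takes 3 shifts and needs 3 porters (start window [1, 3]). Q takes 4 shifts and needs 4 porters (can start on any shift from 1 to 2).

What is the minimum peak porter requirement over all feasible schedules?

9

Early-start (M@1, N@1, O@1, P@1, Q@1) gives peak 16: s1:16  s2:12  s3:7  s4:4  s5:0.
Shift P→3, Q→2.
Schedule M@1, N@1, O@1, P@3, Q@2: s1:9  s2:9  s3:7  s4:7  s5:7 — peak 9.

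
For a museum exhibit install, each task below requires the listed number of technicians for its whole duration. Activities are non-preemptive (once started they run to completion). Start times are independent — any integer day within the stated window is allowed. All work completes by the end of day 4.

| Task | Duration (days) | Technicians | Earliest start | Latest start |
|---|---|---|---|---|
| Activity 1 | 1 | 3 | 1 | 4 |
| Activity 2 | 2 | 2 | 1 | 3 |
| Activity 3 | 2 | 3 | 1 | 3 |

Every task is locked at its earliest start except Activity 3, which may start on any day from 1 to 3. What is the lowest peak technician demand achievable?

Activity 3@1: d1:8  d2:5  d3:0  d4:0 → peak 8
Activity 3@2: d1:5  d2:5  d3:3  d4:0 → peak 5
Activity 3@3: d1:5  d2:2  d3:3  d4:3 → peak 5
Best is Activity 3@2, peak 5.

5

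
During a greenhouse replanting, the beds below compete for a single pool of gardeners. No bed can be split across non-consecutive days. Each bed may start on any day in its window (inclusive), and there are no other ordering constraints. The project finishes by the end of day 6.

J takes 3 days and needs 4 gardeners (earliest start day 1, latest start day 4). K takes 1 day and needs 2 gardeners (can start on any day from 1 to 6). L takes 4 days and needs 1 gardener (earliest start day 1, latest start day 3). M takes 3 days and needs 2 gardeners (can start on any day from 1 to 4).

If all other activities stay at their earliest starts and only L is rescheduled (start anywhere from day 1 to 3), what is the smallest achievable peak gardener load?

L@1: d1:9  d2:7  d3:7  d4:1  d5:0  d6:0 → peak 9
L@2: d1:8  d2:7  d3:7  d4:1  d5:1  d6:0 → peak 8
L@3: d1:8  d2:6  d3:7  d4:1  d5:1  d6:1 → peak 8
Best is L@2, peak 8.

8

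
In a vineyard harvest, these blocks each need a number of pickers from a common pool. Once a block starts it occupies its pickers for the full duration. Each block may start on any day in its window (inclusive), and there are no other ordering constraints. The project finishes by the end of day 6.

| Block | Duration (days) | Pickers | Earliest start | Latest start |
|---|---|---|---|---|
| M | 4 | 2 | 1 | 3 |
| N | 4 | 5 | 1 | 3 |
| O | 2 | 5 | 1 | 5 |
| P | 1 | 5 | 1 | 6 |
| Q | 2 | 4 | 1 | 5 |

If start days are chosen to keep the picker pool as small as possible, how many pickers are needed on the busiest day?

11

Early-start (M@1, N@1, O@1, P@1, Q@1) gives peak 21: d1:21  d2:16  d3:7  d4:7  d5:0  d6:0.
Shift O→5, P→5.
Schedule M@1, N@1, O@5, P@5, Q@1: d1:11  d2:11  d3:7  d4:7  d5:10  d6:5 — peak 11.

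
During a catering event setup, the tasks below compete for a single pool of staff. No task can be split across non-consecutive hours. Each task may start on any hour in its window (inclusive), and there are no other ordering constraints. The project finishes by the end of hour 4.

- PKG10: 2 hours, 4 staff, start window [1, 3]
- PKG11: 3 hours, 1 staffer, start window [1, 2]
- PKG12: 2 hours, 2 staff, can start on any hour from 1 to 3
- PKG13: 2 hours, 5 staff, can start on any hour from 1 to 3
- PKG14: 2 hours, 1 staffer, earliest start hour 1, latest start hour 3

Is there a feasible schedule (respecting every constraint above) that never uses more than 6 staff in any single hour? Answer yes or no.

Total staffer-hours = 27; over 4 hours the average is 27/4 > 6, so some hour must exceed 6.

no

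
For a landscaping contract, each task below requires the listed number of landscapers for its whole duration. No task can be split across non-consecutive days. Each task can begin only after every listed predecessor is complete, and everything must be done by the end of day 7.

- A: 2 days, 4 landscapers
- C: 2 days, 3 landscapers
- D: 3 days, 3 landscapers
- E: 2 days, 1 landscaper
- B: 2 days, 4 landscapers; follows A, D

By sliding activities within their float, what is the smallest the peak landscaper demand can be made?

6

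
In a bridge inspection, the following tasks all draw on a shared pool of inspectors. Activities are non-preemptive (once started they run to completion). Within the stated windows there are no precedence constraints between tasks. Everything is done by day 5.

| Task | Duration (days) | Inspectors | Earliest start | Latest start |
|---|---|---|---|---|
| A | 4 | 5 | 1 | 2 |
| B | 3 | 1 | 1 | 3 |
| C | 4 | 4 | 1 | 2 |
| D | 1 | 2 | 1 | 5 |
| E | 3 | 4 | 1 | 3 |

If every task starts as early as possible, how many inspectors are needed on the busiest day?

Early-start schedule: A@1, B@1, C@1, D@1, E@1.
Load per day: day 1: 16, day 2: 14, day 3: 14, day 4: 9, day 5: 0.
Peak is 16.

16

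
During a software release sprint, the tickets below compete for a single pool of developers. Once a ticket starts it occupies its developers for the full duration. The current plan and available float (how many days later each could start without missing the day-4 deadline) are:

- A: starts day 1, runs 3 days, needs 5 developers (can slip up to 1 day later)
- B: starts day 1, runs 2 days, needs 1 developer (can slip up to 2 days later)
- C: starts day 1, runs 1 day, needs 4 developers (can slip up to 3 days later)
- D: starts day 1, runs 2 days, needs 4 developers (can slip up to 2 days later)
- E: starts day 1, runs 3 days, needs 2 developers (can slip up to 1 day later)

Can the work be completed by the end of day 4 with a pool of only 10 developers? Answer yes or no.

The minimum achievable peak is 11; 10 < 11, so no feasible schedule stays within the cap.

no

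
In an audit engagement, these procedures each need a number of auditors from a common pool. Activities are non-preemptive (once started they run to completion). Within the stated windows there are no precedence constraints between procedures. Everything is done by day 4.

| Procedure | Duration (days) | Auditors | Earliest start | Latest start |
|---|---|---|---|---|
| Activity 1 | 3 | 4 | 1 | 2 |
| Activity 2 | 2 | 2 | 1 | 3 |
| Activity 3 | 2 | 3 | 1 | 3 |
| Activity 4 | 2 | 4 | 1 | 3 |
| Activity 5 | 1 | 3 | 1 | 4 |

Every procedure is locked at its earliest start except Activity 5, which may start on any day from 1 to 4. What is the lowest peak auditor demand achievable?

13

Activity 5@1: d1:16  d2:13  d3:4  d4:0 → peak 16
Activity 5@2: d1:13  d2:16  d3:4  d4:0 → peak 16
Activity 5@3: d1:13  d2:13  d3:7  d4:0 → peak 13
Activity 5@4: d1:13  d2:13  d3:4  d4:3 → peak 13
Best is Activity 5@3, peak 13.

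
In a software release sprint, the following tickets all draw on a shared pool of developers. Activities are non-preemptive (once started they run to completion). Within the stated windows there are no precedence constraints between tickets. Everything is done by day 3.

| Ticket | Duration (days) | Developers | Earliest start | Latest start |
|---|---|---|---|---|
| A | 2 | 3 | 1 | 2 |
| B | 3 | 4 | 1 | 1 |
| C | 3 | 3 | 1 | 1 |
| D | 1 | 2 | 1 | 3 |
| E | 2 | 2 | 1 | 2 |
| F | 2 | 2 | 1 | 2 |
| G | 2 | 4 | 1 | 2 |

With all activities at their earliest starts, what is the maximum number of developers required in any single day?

20

Early-start schedule: A@1, B@1, C@1, D@1, E@1, F@1, G@1.
Load per day: day 1: 20, day 2: 18, day 3: 7.
Peak is 20.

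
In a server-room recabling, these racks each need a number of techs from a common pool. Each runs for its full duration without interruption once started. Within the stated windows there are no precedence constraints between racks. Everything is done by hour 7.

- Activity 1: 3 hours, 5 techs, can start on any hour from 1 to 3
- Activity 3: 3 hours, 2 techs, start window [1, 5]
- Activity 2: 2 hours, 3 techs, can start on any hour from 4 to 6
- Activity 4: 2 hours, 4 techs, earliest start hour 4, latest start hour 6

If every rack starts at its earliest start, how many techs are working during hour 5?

7

At early start, hour 5 has: Activity 2, Activity 4.
Demand: 3 + 4 = 7.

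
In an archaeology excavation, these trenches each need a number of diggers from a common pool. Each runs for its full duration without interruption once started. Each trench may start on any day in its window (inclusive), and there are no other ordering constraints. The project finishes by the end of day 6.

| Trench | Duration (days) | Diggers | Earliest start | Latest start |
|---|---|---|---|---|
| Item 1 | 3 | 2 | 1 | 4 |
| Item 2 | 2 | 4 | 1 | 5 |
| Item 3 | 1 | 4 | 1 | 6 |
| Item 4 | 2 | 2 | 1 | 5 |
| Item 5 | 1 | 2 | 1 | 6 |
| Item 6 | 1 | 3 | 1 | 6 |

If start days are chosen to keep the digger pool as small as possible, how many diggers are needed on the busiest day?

6

Early-start (Item 1@1, Item 2@1, Item 3@1, Item 4@1, Item 5@1, Item 6@1) gives peak 17: d1:17  d2:8  d3:2  d4:0  d5:0  d6:0.
Shift Item 3→3, Item 4→4, Item 5→4, Item 6→5.
Schedule Item 1@1, Item 2@1, Item 3@3, Item 4@4, Item 5@4, Item 6@5: d1:6  d2:6  d3:6  d4:4  d5:5  d6:0 — peak 6.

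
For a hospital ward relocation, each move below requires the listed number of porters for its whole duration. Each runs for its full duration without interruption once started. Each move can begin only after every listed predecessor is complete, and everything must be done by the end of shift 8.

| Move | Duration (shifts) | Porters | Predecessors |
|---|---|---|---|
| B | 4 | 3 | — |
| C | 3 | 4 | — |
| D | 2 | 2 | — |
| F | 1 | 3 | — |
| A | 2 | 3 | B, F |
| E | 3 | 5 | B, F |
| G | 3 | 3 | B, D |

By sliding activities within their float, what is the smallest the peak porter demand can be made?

11

Early-start (B@1, C@1, D@1, F@1, A@5, E@5, G@5) gives peak 12: s1:12  s2:9  s3:7  s4:3  s5:11  s6:11  s7:8  s8:0.
Shift F→3.
Schedule B@1, C@1, D@1, F@3, A@5, E@5, G@5: s1:9  s2:9  s3:10  s4:3  s5:11  s6:11  s7:8  s8:0 — peak 11.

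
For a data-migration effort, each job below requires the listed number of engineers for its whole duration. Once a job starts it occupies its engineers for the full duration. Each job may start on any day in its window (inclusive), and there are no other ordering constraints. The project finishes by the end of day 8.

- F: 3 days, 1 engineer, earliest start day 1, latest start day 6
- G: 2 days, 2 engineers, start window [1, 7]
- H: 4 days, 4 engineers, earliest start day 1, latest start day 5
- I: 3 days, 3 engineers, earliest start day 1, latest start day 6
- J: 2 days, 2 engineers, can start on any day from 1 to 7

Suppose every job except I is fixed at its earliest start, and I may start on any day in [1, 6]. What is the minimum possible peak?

9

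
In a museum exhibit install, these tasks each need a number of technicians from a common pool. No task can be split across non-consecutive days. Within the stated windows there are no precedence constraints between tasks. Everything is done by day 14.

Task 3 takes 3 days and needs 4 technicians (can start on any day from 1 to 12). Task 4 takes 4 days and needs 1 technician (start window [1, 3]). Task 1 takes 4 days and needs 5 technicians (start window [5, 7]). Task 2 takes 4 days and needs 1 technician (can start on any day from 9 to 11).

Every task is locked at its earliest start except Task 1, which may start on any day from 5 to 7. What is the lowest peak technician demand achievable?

5

Task 1@5: d1:5  d2:5  d3:5  d4:1  d5:5  d6:5  d7:5  d8:5  d9:1  d10:1  d11:1  d12:1  d13:0  d14:0 → peak 5
Task 1@6: d1:5  d2:5  d3:5  d4:1  d5:0  d6:5  d7:5  d8:5  d9:6  d10:1  d11:1  d12:1  d13:0  d14:0 → peak 6
Task 1@7: d1:5  d2:5  d3:5  d4:1  d5:0  d6:0  d7:5  d8:5  d9:6  d10:6  d11:1  d12:1  d13:0  d14:0 → peak 6
Best is Task 1@5, peak 5.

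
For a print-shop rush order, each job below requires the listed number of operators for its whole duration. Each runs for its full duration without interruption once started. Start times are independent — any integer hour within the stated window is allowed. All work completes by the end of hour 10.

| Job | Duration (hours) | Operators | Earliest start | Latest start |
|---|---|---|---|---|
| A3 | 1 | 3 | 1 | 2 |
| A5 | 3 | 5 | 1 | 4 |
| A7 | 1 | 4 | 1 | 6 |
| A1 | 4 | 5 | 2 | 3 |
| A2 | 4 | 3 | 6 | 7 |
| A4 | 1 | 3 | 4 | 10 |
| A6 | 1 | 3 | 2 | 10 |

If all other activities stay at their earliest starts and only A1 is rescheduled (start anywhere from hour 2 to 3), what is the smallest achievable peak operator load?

12

A1@2: h1:12  h2:13  h3:10  h4:8  h5:5  h6:3  h7:3  h8:3  h9:3  h10:0 → peak 13
A1@3: h1:12  h2:8  h3:10  h4:8  h5:5  h6:8  h7:3  h8:3  h9:3  h10:0 → peak 12
Best is A1@3, peak 12.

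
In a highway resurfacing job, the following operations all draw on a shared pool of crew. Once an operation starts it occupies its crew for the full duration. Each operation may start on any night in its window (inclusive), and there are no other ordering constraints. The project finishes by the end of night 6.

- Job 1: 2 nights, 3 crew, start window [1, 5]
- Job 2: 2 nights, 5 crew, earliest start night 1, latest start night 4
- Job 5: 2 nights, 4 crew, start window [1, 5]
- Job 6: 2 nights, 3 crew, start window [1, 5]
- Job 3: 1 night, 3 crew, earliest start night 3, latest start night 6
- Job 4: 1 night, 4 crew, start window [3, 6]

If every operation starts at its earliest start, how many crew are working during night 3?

At early start, night 3 has: Job 3, Job 4.
Demand: 3 + 4 = 7.

7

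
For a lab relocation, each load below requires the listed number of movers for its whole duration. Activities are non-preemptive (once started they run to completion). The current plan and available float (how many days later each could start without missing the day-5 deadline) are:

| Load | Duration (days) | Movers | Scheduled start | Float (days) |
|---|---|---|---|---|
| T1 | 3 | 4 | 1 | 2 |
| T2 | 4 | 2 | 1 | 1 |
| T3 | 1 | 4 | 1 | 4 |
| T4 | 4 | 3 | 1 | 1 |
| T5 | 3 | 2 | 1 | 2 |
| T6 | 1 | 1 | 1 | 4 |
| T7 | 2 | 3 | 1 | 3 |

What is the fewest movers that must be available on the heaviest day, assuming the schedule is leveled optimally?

11

Early-start (T1@1, T2@1, T3@1, T4@1, T5@1, T6@1, T7@1) gives peak 19: d1:19  d2:14  d3:11  d4:5  d5:0.
Shift T4→2, T5→2, T7→4.
Schedule T1@1, T2@1, T3@1, T4@2, T5@2, T6@1, T7@4: d1:11  d2:11  d3:11  d4:10  d5:6 — peak 11.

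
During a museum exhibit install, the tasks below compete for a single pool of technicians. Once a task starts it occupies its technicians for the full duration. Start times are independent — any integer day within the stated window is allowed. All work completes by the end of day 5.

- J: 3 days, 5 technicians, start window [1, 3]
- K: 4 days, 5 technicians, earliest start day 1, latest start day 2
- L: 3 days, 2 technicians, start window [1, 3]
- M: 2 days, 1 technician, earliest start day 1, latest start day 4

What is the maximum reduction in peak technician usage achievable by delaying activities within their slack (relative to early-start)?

1

Early-start peak: d1:13  d2:13  d3:12  d4:5  d5:0 ⇒ 13.
Leveled (J@1, K@1, L@1, M@4): d1:12  d2:12  d3:12  d4:6  d5:1 ⇒ 12.
Reduction 13 − 12 = 1.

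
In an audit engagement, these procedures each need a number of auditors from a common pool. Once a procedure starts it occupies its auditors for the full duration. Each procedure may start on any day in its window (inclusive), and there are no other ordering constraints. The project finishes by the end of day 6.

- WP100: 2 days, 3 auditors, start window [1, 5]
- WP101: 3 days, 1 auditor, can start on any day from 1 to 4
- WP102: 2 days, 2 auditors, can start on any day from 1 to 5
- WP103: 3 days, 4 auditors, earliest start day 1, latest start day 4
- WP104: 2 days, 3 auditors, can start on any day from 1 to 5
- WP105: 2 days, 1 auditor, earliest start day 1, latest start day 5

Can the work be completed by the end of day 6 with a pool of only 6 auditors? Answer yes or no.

no

The minimum achievable peak is 7; 6 < 7, so no feasible schedule stays within the cap.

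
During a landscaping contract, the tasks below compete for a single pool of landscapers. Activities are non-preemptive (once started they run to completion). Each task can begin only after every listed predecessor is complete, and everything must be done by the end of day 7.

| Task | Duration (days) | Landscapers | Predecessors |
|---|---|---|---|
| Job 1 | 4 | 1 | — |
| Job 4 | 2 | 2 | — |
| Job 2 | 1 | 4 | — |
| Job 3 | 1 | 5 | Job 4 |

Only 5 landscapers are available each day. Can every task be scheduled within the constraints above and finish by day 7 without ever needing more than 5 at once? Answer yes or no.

yes

Schedule Job 1@1, Job 4@1, Job 2@3, Job 3@5: d1:3  d2:3  d3:5  d4:1  d5:5  d6:0  d7:0 — peak 5 ≤ 5.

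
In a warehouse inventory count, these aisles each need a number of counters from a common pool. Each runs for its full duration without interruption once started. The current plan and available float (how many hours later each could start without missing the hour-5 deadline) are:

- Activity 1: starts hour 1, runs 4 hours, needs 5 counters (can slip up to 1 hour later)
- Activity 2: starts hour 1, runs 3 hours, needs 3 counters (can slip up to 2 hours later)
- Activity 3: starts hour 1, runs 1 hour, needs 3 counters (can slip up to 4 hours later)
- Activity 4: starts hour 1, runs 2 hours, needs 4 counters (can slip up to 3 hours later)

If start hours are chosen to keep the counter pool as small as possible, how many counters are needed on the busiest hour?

9

Early-start (Activity 1@1, Activity 2@1, Activity 3@1, Activity 4@1) gives peak 15: h1:15  h2:12  h3:8  h4:5  h5:0.
Shift Activity 3→5, Activity 4→4.
Schedule Activity 1@1, Activity 2@1, Activity 3@5, Activity 4@4: h1:8  h2:8  h3:8  h4:9  h5:7 — peak 9.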